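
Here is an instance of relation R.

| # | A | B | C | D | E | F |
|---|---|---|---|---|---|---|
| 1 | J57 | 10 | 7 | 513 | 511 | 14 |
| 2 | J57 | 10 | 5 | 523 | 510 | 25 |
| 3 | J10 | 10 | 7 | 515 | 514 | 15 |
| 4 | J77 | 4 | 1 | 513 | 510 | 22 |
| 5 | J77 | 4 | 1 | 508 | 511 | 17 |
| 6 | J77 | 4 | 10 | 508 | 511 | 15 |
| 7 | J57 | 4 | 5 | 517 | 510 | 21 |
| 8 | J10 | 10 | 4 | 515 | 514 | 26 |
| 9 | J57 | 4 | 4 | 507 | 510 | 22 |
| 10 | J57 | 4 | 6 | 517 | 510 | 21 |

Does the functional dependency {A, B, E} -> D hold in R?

(A=J57, B=10, E=511): row 1 → D = 513 ✓
(A=J57, B=10, E=510): row 2 → D = 523 ✓
(A=J10, B=10, E=514): rows 3, 8 → D = 515, 515 ✓
(A=J77, B=4, E=510): row 4 → D = 513 ✓
(A=J77, B=4, E=511): rows 5, 6 → D = 508, 508 ✓
(A=J57, B=4, E=510): rows 7, 9, 10 → D takes values {517, 507} — violation
Two rows agree on {A, B, E} but differ on D, so {A, B, E} -> D does not hold.

No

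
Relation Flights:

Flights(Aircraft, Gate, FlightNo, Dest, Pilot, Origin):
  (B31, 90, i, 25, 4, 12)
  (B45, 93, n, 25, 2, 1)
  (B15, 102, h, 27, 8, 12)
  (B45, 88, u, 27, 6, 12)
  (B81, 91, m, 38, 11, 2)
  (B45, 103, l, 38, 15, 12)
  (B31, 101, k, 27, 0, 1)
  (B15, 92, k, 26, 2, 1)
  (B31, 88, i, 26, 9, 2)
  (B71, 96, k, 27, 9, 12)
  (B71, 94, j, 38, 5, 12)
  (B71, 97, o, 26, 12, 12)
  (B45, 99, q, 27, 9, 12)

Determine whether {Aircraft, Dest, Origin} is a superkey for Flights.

Two distinct rows share (Aircraft=B45, Dest=27, Origin=12), so {Aircraft, Dest, Origin} does not determine every attribute — not a superkey.

No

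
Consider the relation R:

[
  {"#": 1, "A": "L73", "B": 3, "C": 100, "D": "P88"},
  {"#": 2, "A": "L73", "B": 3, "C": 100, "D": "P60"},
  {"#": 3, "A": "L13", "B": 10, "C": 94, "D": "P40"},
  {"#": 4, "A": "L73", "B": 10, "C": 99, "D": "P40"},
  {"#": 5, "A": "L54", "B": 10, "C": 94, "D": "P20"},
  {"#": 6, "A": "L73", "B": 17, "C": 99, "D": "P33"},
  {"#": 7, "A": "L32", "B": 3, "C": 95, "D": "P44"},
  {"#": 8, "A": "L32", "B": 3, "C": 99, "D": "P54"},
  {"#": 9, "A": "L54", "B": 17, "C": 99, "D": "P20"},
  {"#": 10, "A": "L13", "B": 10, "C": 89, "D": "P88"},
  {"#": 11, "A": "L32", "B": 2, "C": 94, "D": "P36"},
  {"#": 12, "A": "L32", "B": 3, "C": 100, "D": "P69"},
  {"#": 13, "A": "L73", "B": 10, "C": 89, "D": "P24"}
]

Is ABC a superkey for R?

No

Rows 1 and 2 have the same ABC value (A=L73, B=3, C=100) but are distinct tuples, so ABC does not determine every attribute — not a superkey.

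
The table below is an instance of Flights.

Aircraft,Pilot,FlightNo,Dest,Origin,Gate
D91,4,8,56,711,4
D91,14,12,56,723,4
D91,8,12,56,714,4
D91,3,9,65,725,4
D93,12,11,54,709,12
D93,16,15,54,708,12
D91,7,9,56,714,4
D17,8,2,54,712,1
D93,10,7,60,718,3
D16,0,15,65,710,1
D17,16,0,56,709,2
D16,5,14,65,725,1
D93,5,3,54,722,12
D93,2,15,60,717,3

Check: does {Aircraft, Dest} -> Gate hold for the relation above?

Yes

(Aircraft=D91, Dest=56): 4 rows → Gate = 4, 4, 4, 4 ✓
(Aircraft=D91, Dest=65): 1 row → Gate = 4 ✓
(Aircraft=D93, Dest=54): 3 rows → Gate = 12, 12, 12 ✓
(Aircraft=D17, Dest=54): 1 row → Gate = 1 ✓
(Aircraft=D93, Dest=60): 2 rows → Gate = 3, 3 ✓
(Aircraft=D16, Dest=65): 2 rows → Gate = 1, 1 ✓
(Aircraft=D17, Dest=56): 1 row → Gate = 2 ✓
Every {Aircraft, Dest} value is associated with a single Gate value, so {Aircraft, Dest} -> Gate holds.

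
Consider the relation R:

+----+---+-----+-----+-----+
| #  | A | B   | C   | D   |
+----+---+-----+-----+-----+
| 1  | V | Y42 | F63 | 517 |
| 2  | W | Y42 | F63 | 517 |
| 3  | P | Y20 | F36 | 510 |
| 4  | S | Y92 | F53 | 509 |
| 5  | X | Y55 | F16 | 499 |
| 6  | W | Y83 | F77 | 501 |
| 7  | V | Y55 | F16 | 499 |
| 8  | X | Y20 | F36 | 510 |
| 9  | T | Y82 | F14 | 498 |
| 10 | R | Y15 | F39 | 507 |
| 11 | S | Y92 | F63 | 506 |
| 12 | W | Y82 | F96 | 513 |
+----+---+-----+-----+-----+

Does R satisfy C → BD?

C=F63: rows 1, 2, 11 → {B,D} takes values {(Y42, 517), (Y92, 506)} — violation
C=F36: rows 3, 8 → {B,D} = (Y20, 510), (Y20, 510) ✓
C=F53: row 4 → {B,D} = (Y92, 509) ✓
C=F16: rows 5, 7 → {B,D} = (Y55, 499), (Y55, 499) ✓
C=F77: row 6 → {B,D} = (Y83, 501) ✓
C=F14: row 9 → {B,D} = (Y82, 498) ✓
C=F39: row 10 → {B,D} = (Y15, 507) ✓
C=F96: row 12 → {B,D} = (Y82, 513) ✓
Two rows agree on C but differ on BD, so C → BD does not hold.

No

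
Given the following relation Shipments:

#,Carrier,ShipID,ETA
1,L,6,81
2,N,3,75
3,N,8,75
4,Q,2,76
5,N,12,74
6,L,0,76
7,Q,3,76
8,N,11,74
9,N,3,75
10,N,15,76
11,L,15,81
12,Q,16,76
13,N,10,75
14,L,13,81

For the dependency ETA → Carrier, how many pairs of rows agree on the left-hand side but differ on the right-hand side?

ETA=81: all 3 rows agree on Carrier — 0 pairs.
ETA=75: all 4 rows agree on Carrier — 0 pairs.
ETA=76: violating pairs (4,6), (4,10), (6,7), (6,10), (6,12), (7,10), (10,12) — 7 pairs.
ETA=74: all 2 rows agree on Carrier — 0 pairs.

7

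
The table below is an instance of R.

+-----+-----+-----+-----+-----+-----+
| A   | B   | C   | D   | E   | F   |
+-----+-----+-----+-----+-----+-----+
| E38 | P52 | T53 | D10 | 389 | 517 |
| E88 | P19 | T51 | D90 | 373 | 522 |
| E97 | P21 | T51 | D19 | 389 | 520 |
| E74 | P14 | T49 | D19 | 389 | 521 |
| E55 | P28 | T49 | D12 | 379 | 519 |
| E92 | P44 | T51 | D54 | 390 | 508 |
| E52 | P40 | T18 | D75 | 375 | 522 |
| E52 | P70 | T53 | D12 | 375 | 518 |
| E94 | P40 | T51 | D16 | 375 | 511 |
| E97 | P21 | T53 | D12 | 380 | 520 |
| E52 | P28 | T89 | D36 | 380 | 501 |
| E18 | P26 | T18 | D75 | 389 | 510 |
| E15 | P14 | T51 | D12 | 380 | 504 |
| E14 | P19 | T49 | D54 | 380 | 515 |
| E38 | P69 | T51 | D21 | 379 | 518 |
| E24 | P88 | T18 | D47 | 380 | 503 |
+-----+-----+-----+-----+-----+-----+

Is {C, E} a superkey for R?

All 16 rows have distinct {C, E} values, so {C, E} → (all attributes) holds and {C, E} is a superkey.

Yes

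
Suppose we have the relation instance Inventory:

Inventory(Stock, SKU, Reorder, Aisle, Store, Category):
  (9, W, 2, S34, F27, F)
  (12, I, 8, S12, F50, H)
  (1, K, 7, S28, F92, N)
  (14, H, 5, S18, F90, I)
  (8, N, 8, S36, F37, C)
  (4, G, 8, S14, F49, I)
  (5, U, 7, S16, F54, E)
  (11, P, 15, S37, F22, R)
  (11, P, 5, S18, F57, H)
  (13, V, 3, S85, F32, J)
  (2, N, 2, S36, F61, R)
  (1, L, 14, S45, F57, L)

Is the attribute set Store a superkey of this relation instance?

No

Two distinct rows share Store=F57, so Store does not determine every attribute — not a superkey.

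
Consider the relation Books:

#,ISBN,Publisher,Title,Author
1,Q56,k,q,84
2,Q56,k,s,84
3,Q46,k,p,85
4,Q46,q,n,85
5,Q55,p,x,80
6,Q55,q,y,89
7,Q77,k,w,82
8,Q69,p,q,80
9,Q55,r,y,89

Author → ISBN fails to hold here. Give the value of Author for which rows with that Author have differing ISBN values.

Author=84: rows 1, 2 → ISBN = Q56, Q56 ✓
Author=85: rows 3, 4 → ISBN = Q46, Q46 ✓
Author=80: rows 5, 8 → ISBN takes values {Q55, Q69} — violation
Author=89: rows 6, 9 → ISBN = Q55, Q55 ✓
Author=82: row 7 → ISBN = Q77 ✓
The only Author value with inconsistent ISBN is Author=80.

80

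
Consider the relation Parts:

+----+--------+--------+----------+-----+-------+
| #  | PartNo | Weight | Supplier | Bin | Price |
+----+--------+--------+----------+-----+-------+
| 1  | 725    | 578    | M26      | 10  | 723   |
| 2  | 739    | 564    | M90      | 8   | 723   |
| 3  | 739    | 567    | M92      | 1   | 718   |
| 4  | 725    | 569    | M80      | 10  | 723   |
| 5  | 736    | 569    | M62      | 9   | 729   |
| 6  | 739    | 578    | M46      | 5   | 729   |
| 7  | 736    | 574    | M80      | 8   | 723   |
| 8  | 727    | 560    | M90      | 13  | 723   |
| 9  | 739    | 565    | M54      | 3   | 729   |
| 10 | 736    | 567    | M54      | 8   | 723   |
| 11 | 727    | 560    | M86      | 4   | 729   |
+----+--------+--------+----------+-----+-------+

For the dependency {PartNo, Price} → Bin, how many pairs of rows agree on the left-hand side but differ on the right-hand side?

1

(PartNo=725, Price=723): all 2 rows agree on Bin — 0 pairs.
(PartNo=739, Price=729): violating pairs (6,9) — 1 pair.
(PartNo=736, Price=723): all 2 rows agree on Bin — 0 pairs.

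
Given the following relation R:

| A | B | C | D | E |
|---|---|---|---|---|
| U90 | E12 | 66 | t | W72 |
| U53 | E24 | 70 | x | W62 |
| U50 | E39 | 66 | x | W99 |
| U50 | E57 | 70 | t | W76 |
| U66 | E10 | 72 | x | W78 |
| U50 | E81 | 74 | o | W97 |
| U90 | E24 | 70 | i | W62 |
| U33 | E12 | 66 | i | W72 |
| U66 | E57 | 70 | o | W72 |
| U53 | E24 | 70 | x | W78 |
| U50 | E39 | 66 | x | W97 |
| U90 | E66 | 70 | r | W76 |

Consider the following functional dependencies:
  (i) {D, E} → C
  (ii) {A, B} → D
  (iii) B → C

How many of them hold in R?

2

(i) {D, E} → C: (D=x, E=W78): 2 rows → C takes values {72, 70} — violation — fails.
(ii) {A, B} → D: every LHS value maps to a single RHS value — holds.
(iii) B → C: every LHS value maps to a single RHS value — holds.
2 of the 3 dependencies hold.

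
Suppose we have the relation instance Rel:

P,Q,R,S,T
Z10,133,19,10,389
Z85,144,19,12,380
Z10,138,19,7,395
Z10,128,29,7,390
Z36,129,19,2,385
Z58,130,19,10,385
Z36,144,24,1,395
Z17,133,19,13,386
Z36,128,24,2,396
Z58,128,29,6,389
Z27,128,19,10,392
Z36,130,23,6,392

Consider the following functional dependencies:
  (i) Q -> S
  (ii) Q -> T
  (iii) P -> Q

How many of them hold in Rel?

(i) Q -> S: Q=133: 2 rows → S takes values {10, 13} — violation; Q=144: 2 rows → S takes values {12, 1} — violation; Q=128: 4 rows → S takes values {7, 2, 6, 10} — violation; Q=130: 2 rows → S takes values {10, 6} — violation — fails.
(ii) Q -> T: Q=133: 2 rows → T takes values {389, 386} — violation; Q=144: 2 rows → T takes values {380, 395} — violation; Q=128: 4 rows → T takes values {390, 396, 389, 392} — violation; Q=130: 2 rows → T takes values {385, 392} — violation — fails.
(iii) P -> Q: P=Z10: 3 rows → Q takes values {133, 138, 128} — violation; P=Z36: 4 rows → Q takes values {129, 144, 128, 130} — violation; P=Z58: 2 rows → Q takes values {130, 128} — violation — fails.
None of the 3 dependencies hold.

0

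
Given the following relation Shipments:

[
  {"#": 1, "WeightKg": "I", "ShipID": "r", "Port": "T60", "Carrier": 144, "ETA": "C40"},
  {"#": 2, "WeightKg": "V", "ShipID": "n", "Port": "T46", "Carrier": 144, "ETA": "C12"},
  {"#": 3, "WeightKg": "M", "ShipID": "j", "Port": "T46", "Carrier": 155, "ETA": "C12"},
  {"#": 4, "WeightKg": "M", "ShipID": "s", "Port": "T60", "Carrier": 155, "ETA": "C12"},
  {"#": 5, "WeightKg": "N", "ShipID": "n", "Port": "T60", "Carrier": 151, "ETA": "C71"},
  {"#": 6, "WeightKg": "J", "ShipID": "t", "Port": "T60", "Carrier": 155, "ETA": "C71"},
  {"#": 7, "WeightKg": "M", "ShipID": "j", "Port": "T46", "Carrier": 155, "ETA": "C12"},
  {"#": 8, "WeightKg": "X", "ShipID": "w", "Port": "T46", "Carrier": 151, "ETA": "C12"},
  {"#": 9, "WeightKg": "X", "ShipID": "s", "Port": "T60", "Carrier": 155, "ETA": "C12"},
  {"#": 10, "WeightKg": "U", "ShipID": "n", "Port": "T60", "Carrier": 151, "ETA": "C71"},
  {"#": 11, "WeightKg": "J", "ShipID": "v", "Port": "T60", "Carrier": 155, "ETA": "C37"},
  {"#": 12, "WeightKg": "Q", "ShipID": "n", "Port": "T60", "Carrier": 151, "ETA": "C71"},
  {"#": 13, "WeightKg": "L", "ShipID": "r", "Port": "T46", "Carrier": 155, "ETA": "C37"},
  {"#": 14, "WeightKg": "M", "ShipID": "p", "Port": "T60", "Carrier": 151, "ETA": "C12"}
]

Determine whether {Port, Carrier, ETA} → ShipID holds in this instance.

Yes

(Port=T60, Carrier=144, ETA=C40): row 1 → ShipID = r ✓
(Port=T46, Carrier=144, ETA=C12): row 2 → ShipID = n ✓
(Port=T46, Carrier=155, ETA=C12): rows 3, 7 → ShipID = j, j ✓
(Port=T60, Carrier=155, ETA=C12): rows 4, 9 → ShipID = s, s ✓
(Port=T60, Carrier=151, ETA=C71): rows 5, 10, 12 → ShipID = n, n, n ✓
(Port=T60, Carrier=155, ETA=C71): row 6 → ShipID = t ✓
(Port=T46, Carrier=151, ETA=C12): row 8 → ShipID = w ✓
(Port=T60, Carrier=155, ETA=C37): row 11 → ShipID = v ✓
(Port=T46, Carrier=155, ETA=C37): row 13 → ShipID = r ✓
(Port=T60, Carrier=151, ETA=C12): row 14 → ShipID = p ✓
Every {Port, Carrier, ETA} value is associated with a single ShipID value, so {Port, Carrier, ETA} → ShipID holds.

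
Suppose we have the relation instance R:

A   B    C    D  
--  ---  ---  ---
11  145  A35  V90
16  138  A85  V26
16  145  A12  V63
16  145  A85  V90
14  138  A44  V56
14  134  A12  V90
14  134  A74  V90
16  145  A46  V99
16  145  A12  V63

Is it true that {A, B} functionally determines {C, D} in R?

No

(A=11, B=145): 1 row → {C,D} = (A35, V90) ✓
(A=16, B=138): 1 row → {C,D} = (A85, V26) ✓
(A=16, B=145): 4 rows → {C,D} takes values {(A12, V63), (A85, V90), (A46, V99)} — violation
(A=14, B=138): 1 row → {C,D} = (A44, V56) ✓
(A=14, B=134): 2 rows → {C,D} takes values {(A12, V90), (A74, V90)} — violation
Two rows agree on {A, B} but differ on {C, D}, so {A, B} → {C, D} does not hold.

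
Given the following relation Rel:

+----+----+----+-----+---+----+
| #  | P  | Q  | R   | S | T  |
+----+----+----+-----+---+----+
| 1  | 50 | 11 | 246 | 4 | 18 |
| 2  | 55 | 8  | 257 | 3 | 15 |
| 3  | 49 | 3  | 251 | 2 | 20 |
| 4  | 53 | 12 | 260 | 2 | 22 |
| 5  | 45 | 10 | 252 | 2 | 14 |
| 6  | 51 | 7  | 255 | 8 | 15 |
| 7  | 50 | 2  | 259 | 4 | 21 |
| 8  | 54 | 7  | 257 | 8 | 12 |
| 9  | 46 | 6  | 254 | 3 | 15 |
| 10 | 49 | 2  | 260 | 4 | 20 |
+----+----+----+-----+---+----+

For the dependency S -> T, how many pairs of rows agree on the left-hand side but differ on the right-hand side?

S=4: violating pairs (1,7), (1,10), (7,10) — 3 pairs.
S=3: all 2 rows agree on T — 0 pairs.
S=2: violating pairs (3,4), (3,5), (4,5) — 3 pairs.
S=8: violating pairs (6,8) — 1 pair.

7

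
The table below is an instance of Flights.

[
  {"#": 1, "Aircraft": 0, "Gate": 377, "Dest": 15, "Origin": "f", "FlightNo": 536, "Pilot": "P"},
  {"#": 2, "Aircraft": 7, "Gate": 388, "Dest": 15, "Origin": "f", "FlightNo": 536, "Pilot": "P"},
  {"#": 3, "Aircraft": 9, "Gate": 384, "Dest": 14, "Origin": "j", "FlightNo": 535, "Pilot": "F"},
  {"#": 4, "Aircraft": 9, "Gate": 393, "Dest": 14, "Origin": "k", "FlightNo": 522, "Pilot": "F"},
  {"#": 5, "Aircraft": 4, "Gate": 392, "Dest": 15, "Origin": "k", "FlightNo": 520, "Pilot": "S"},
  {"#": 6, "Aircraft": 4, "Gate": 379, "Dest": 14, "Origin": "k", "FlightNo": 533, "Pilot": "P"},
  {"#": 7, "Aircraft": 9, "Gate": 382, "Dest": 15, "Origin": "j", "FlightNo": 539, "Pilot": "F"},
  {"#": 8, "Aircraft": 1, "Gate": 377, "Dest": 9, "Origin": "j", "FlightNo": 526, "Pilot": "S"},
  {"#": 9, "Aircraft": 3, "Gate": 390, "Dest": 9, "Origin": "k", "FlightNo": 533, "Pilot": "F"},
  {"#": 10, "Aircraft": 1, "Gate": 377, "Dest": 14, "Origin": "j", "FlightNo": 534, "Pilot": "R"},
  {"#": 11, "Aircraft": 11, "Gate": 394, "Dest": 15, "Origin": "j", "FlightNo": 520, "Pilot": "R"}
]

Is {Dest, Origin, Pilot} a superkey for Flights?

Rows 1 and 2 have the same {Dest, Origin, Pilot} value (Dest=15, Origin=f, Pilot=P) but are distinct tuples, so {Dest, Origin, Pilot} does not determine every attribute — not a superkey.

No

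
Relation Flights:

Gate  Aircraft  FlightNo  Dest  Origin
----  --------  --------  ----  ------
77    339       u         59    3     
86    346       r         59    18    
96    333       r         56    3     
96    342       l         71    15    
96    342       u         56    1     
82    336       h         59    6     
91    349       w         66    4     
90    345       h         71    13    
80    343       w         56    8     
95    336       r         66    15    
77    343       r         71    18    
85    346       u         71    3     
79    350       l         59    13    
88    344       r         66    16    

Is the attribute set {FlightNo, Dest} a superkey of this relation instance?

No

Two distinct rows share (FlightNo=r, Dest=66), so {FlightNo, Dest} does not determine every attribute — not a superkey.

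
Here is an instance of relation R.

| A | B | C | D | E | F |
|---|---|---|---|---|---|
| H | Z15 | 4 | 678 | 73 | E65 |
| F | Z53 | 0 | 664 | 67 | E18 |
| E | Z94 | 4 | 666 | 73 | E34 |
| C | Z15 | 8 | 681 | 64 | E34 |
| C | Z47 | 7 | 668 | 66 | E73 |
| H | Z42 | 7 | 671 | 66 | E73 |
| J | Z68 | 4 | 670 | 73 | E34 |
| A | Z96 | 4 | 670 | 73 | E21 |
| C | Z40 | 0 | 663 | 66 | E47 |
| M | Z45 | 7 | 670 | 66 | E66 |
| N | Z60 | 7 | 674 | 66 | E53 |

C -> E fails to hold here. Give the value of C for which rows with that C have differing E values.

C=4: 4 rows → E = 73, 73, 73, 73 ✓
C=0: 2 rows → E takes values {67, 66} — violation
C=8: 1 row → E = 64 ✓
C=7: 4 rows → E = 66, 66, 66, 66 ✓
The only C value with inconsistent E is C=0.

0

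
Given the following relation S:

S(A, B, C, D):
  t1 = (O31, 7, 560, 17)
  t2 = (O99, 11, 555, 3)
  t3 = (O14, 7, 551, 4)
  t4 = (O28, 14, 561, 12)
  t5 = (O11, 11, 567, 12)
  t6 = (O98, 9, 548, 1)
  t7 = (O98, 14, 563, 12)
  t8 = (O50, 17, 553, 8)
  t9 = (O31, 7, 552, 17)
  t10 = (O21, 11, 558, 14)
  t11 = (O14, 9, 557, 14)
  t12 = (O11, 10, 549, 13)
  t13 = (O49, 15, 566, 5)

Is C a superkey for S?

All 13 rows have distinct C values, so C → (all attributes) holds and C is a superkey.

Yes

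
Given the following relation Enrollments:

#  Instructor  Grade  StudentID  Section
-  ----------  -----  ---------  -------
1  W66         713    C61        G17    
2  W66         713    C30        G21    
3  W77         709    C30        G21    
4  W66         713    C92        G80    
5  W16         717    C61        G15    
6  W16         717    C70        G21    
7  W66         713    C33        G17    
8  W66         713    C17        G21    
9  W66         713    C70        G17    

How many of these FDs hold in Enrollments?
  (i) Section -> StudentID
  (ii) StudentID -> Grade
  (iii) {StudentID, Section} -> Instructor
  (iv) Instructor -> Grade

(i) Section -> StudentID: Section=G17: rows 1, 7, 9 → StudentID takes values {C61, C33, C70} — violation; Section=G21: rows 2, 3, 6, 8 → StudentID takes values {C30, C70, C17} — violation — fails.
(ii) StudentID -> Grade: StudentID=C61: rows 1, 5 → Grade takes values {713, 717} — violation; StudentID=C30: rows 2, 3 → Grade takes values {713, 709} — violation; StudentID=C70: rows 6, 9 → Grade takes values {717, 713} — violation — fails.
(iii) {StudentID, Section} -> Instructor: (StudentID=C30, Section=G21): rows 2, 3 → Instructor takes values {W66, W77} — violation — fails.
(iv) Instructor -> Grade: every LHS value maps to a single RHS value — holds.
1 of the 4 dependencies holds.

1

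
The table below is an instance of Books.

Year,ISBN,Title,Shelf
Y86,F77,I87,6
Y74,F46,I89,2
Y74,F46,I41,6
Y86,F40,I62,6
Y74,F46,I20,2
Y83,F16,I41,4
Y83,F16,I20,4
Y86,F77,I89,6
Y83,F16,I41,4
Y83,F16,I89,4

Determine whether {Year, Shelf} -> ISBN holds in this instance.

(Year=Y86, Shelf=6): 3 rows → ISBN takes values {F77, F40} — violation
(Year=Y74, Shelf=2): 2 rows → ISBN = F46, F46 ✓
(Year=Y74, Shelf=6): 1 row → ISBN = F46 ✓
(Year=Y83, Shelf=4): 4 rows → ISBN = F16, F16, F16, F16 ✓
Two rows agree on {Year, Shelf} but differ on ISBN, so {Year, Shelf} -> ISBN does not hold.

No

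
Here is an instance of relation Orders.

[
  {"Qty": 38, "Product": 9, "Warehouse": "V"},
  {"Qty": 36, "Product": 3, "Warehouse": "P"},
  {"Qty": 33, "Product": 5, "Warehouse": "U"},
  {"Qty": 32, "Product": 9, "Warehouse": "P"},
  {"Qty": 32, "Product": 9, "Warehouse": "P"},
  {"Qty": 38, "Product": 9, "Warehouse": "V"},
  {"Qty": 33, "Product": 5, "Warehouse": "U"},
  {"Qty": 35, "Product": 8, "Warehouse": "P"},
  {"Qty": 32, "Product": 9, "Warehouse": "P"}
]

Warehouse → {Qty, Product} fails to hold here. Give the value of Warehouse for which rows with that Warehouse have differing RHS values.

Warehouse=V: 2 rows → {Qty,Product} = (38, 9), (38, 9) ✓
Warehouse=P: 5 rows → {Qty,Product} takes values {(36, 3), (32, 9), (35, 8)} — violation
Warehouse=U: 2 rows → {Qty,Product} = (33, 5), (33, 5) ✓
The only Warehouse value with inconsistent RHS is Warehouse=P.

P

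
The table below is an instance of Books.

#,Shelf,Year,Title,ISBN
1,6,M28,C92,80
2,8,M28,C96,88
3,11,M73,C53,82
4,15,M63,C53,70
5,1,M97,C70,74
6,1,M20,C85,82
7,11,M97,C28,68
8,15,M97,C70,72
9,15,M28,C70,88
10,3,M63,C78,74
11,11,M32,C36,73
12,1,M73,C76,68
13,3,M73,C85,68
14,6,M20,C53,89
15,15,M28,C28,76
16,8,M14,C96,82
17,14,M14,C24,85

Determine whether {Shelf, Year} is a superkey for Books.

Rows 9 and 15 have the same {Shelf, Year} value (Shelf=15, Year=M28) but are distinct tuples, so {Shelf, Year} does not determine every attribute — not a superkey.

No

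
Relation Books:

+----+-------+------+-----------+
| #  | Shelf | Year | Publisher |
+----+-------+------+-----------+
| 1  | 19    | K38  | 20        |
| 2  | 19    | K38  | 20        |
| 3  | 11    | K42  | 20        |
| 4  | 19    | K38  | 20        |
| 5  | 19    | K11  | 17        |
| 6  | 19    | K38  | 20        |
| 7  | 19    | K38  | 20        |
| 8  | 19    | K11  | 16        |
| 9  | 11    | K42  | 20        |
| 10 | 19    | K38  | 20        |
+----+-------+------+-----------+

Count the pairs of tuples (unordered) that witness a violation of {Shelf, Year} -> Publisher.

(Shelf=19, Year=K38): all 6 rows agree on Publisher — 0 pairs.
(Shelf=11, Year=K42): all 2 rows agree on Publisher — 0 pairs.
(Shelf=19, Year=K11): violating pairs (5,8) — 1 pair.

1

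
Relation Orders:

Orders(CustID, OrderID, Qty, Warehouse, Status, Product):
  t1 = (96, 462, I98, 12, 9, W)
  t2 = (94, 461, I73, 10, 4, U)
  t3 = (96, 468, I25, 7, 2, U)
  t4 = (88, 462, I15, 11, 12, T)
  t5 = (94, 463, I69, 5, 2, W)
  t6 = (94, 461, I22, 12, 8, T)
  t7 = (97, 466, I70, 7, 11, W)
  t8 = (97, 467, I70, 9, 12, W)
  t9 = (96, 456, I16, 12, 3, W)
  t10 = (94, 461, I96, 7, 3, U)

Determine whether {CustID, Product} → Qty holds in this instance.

(CustID=96, Product=W): rows 1, 9 → Qty takes values {I98, I16} — violation
(CustID=94, Product=U): rows 2, 10 → Qty takes values {I73, I96} — violation
(CustID=96, Product=U): row 3 → Qty = I25 ✓
(CustID=88, Product=T): row 4 → Qty = I15 ✓
(CustID=94, Product=W): row 5 → Qty = I69 ✓
(CustID=94, Product=T): row 6 → Qty = I22 ✓
(CustID=97, Product=W): rows 7, 8 → Qty = I70, I70 ✓
Two rows agree on {CustID, Product} but differ on Qty, so {CustID, Product} → Qty does not hold.

No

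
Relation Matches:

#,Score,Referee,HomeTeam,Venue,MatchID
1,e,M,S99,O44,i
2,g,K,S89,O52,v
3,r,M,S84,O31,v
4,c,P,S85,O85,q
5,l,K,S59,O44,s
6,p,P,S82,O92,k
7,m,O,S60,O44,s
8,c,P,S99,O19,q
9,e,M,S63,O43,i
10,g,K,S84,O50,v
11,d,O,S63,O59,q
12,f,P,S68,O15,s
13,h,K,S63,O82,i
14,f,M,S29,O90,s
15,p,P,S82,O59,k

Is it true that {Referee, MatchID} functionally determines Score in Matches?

(Referee=M, MatchID=i): rows 1, 9 → Score = e, e ✓
(Referee=K, MatchID=v): rows 2, 10 → Score = g, g ✓
(Referee=M, MatchID=v): row 3 → Score = r ✓
(Referee=P, MatchID=q): rows 4, 8 → Score = c, c ✓
(Referee=K, MatchID=s): row 5 → Score = l ✓
(Referee=P, MatchID=k): rows 6, 15 → Score = p, p ✓
(Referee=O, MatchID=s): row 7 → Score = m ✓
(Referee=O, MatchID=q): row 11 → Score = d ✓
(Referee=P, MatchID=s): row 12 → Score = f ✓
(Referee=K, MatchID=i): row 13 → Score = h ✓
(Referee=M, MatchID=s): row 14 → Score = f ✓
Every {Referee, MatchID} value is associated with a single Score value, so {Referee, MatchID} → Score holds.

Yes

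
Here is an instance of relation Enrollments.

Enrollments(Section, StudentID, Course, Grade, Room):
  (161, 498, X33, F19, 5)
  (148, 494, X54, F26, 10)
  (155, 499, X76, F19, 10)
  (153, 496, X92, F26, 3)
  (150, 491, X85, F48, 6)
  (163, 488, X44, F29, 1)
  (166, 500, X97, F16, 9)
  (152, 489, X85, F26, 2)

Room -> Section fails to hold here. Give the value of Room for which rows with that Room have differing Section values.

10

Room=5: 1 row → Section = 161 ✓
Room=10: 2 rows → Section takes values {148, 155} — violation
Room=3: 1 row → Section = 153 ✓
Room=6: 1 row → Section = 150 ✓
Room=1: 1 row → Section = 163 ✓
Room=9: 1 row → Section = 166 ✓
Room=2: 1 row → Section = 152 ✓
The only Room value with inconsistent Section is Room=10.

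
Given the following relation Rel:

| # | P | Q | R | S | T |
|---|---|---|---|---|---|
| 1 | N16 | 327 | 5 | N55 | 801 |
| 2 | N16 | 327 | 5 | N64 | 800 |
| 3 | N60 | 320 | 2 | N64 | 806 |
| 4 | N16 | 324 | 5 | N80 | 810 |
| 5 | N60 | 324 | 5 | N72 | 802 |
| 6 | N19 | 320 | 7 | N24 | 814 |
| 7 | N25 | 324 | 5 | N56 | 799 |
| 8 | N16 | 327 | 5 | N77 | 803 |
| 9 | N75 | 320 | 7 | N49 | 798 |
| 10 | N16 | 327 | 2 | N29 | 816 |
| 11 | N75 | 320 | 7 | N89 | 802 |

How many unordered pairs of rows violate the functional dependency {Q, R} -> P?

5

(Q=327, R=5): all 3 rows agree on P — 0 pairs.
(Q=324, R=5): violating pairs (4,5), (4,7), (5,7) — 3 pairs.
(Q=320, R=7): violating pairs (6,9), (6,11) — 2 pairs.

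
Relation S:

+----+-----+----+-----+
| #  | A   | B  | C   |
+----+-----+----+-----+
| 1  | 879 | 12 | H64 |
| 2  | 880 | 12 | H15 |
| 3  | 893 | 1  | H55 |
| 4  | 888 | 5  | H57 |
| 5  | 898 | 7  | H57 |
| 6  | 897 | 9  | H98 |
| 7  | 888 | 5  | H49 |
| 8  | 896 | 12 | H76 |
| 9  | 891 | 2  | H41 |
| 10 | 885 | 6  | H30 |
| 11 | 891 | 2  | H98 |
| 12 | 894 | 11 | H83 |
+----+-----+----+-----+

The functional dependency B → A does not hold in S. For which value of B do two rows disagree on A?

12

B=12: rows 1, 2, 8 → A takes values {879, 880, 896} — violation
B=1: row 3 → A = 893 ✓
B=5: rows 4, 7 → A = 888, 888 ✓
B=7: row 5 → A = 898 ✓
B=9: row 6 → A = 897 ✓
B=2: rows 9, 11 → A = 891, 891 ✓
B=6: row 10 → A = 885 ✓
B=11: row 12 → A = 894 ✓
The only B value with inconsistent A is B=12.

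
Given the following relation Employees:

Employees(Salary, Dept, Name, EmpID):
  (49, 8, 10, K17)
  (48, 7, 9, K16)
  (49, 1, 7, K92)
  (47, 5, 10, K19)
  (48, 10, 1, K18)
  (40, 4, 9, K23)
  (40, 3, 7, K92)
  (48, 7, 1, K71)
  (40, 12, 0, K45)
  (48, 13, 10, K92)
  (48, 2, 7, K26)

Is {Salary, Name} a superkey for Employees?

No

Two distinct rows share (Salary=48, Name=1), so {Salary, Name} does not determine every attribute — not a superkey.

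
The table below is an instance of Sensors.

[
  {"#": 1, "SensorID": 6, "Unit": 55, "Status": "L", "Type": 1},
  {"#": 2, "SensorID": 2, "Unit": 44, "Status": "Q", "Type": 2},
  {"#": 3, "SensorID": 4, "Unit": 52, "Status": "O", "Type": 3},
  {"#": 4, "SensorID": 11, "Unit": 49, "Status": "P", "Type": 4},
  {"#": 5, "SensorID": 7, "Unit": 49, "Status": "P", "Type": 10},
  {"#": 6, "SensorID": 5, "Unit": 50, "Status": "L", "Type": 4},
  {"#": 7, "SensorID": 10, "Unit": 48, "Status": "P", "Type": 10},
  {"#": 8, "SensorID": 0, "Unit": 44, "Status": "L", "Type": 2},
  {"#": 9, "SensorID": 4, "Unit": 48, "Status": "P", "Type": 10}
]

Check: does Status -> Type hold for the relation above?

Status=L: rows 1, 6, 8 → Type takes values {1, 4, 2} — violation
Status=Q: row 2 → Type = 2 ✓
Status=O: row 3 → Type = 3 ✓
Status=P: rows 4, 5, 7, 9 → Type takes values {4, 10} — violation
Two rows agree on Status but differ on Type, so Status -> Type does not hold.

No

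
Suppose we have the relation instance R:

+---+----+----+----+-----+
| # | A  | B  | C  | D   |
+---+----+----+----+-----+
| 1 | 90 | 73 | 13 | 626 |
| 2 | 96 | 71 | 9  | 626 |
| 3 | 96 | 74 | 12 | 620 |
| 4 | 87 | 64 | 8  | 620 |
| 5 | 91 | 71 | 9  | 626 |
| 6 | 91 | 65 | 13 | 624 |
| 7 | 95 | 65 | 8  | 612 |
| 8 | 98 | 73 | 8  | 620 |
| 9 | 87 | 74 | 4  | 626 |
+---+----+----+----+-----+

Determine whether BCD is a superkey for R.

Rows 2 and 5 have the same BCD value (B=71, C=9, D=626) but are distinct tuples, so BCD does not determine every attribute — not a superkey.

No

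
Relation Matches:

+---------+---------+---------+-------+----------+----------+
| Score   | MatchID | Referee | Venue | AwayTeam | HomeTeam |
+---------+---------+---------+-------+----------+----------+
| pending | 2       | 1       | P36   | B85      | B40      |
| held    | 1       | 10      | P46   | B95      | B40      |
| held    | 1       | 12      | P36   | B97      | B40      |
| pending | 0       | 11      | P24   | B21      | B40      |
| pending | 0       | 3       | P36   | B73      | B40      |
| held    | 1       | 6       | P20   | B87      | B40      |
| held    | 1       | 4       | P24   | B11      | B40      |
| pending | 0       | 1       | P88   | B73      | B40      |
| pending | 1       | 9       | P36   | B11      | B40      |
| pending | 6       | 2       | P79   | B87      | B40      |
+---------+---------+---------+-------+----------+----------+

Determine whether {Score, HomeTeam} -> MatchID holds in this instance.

(Score=pending, HomeTeam=B40): 6 rows → MatchID takes values {2, 0, 1, 6} — violation
(Score=held, HomeTeam=B40): 4 rows → MatchID = 1, 1, 1, 1 ✓
Two rows agree on {Score, HomeTeam} but differ on MatchID, so {Score, HomeTeam} -> MatchID does not hold.

No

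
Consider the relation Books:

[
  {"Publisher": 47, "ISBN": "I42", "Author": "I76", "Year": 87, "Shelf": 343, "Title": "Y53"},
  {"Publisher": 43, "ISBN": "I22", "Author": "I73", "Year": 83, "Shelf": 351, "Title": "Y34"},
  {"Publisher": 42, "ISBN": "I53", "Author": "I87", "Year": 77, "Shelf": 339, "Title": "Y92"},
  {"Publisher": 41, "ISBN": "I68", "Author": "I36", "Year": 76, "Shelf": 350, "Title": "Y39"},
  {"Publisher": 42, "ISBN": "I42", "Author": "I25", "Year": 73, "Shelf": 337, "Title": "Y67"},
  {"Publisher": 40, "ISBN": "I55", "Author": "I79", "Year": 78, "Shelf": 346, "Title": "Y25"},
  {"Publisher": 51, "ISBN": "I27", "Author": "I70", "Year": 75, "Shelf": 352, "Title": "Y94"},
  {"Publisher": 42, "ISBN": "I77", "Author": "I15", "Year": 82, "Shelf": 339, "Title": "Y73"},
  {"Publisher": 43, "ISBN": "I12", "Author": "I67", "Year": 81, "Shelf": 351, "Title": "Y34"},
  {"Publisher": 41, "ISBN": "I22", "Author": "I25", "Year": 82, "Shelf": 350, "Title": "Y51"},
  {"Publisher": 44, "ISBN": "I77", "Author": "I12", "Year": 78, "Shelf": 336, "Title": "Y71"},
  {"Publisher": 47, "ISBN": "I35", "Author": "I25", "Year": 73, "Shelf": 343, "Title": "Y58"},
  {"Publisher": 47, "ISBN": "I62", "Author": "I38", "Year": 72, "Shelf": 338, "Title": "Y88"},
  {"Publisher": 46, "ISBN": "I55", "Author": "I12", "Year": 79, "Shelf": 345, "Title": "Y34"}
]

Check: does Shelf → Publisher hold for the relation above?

Shelf=343: 2 rows → Publisher = 47, 47 ✓
Shelf=351: 2 rows → Publisher = 43, 43 ✓
Shelf=339: 2 rows → Publisher = 42, 42 ✓
Shelf=350: 2 rows → Publisher = 41, 41 ✓
Shelf=337: 1 row → Publisher = 42 ✓
Shelf=346: 1 row → Publisher = 40 ✓
Shelf=352: 1 row → Publisher = 51 ✓
Shelf=336: 1 row → Publisher = 44 ✓
Shelf=338: 1 row → Publisher = 47 ✓
Shelf=345: 1 row → Publisher = 46 ✓
Every Shelf value is associated with a single Publisher value, so Shelf → Publisher holds.

Yes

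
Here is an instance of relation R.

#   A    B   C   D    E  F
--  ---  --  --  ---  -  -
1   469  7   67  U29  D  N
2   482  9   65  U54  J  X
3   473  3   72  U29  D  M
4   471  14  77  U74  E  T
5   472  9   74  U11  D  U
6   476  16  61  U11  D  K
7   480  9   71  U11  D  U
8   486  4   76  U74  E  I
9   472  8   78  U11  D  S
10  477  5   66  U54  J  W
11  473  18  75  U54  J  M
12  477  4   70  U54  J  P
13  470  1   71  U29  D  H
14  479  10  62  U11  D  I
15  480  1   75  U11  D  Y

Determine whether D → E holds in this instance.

Yes

D=U29: rows 1, 3, 13 → E = D, D, D ✓
D=U54: rows 2, 10, 11, 12 → E = J, J, J, J ✓
D=U74: rows 4, 8 → E = E, E ✓
D=U11: rows 5, 6, 7, 9, 14, 15 → E = D, D, D, D, D, D ✓
Every D value is associated with a single E value, so D → E holds.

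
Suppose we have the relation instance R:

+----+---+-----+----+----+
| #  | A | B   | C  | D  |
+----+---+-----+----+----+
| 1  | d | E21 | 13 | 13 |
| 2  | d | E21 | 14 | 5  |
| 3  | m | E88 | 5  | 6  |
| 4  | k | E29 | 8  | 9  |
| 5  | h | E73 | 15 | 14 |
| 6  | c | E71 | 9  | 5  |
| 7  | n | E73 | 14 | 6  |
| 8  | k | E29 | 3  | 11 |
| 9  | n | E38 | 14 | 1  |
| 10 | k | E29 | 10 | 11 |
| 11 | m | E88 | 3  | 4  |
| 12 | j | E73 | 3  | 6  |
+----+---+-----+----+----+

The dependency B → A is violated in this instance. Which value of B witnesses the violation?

B=E21: rows 1, 2 → A = d, d ✓
B=E88: rows 3, 11 → A = m, m ✓
B=E29: rows 4, 8, 10 → A = k, k, k ✓
B=E73: rows 5, 7, 12 → A takes values {h, n, j} — violation
B=E71: row 6 → A = c ✓
B=E38: row 9 → A = n ✓
The only B value with inconsistent A is B=E73.

E73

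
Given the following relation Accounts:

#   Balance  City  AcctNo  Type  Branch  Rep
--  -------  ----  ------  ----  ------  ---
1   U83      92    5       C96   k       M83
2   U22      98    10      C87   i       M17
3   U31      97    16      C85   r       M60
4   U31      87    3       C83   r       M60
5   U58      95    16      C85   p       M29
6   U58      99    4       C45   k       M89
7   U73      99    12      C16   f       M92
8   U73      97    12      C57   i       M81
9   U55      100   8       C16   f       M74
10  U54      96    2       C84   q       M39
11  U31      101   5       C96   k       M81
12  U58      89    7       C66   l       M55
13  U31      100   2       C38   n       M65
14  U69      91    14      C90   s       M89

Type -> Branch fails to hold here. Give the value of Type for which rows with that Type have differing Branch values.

Type=C96: rows 1, 11 → Branch = k, k ✓
Type=C87: row 2 → Branch = i ✓
Type=C85: rows 3, 5 → Branch takes values {r, p} — violation
Type=C83: row 4 → Branch = r ✓
Type=C45: row 6 → Branch = k ✓
Type=C16: rows 7, 9 → Branch = f, f ✓
Type=C57: row 8 → Branch = i ✓
Type=C84: row 10 → Branch = q ✓
Type=C66: row 12 → Branch = l ✓
Type=C38: row 13 → Branch = n ✓
Type=C90: row 14 → Branch = s ✓
The only Type value with inconsistent Branch is Type=C85.

C85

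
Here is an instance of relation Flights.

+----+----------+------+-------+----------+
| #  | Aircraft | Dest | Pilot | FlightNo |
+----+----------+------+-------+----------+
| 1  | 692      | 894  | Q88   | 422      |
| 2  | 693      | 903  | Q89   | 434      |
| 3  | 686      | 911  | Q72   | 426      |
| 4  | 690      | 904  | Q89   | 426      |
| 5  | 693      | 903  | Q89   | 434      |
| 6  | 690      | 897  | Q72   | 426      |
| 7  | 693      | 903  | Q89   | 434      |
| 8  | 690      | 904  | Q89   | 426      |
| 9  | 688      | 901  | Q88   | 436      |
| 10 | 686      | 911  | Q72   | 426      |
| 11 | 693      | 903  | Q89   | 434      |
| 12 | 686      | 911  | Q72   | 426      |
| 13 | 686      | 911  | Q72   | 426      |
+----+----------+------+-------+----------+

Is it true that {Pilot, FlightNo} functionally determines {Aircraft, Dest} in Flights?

(Pilot=Q88, FlightNo=422): row 1 → {Aircraft,Dest} = (692, 894) ✓
(Pilot=Q89, FlightNo=434): rows 2, 5, 7, 11 → {Aircraft,Dest} = (693, 903), (693, 903), (693, 903), (693, 903) ✓
(Pilot=Q72, FlightNo=426): rows 3, 6, 10, 12, 13 → {Aircraft,Dest} takes values {(686, 911), (690, 897)} — violation
(Pilot=Q89, FlightNo=426): rows 4, 8 → {Aircraft,Dest} = (690, 904), (690, 904) ✓
(Pilot=Q88, FlightNo=436): row 9 → {Aircraft,Dest} = (688, 901) ✓
Two rows agree on {Pilot, FlightNo} but differ on {Aircraft, Dest}, so {Pilot, FlightNo} → {Aircraft, Dest} does not hold.

No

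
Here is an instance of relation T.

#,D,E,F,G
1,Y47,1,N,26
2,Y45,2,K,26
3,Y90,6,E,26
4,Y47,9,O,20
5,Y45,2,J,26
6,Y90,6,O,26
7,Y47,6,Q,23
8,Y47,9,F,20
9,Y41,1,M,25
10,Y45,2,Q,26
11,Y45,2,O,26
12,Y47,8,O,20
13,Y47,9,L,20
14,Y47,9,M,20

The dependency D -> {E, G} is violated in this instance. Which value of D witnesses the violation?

Y47

D=Y47: rows 1, 4, 7, 8, 12, 13, 14 → {E,G} takes values {(1, 26), (9, 20), (6, 23), (8, 20)} — violation
D=Y45: rows 2, 5, 10, 11 → {E,G} = (2, 26), (2, 26), (2, 26), (2, 26) ✓
D=Y90: rows 3, 6 → {E,G} = (6, 26), (6, 26) ✓
D=Y41: row 9 → {E,G} = (1, 25) ✓
The only D value with inconsistent RHS is D=Y47.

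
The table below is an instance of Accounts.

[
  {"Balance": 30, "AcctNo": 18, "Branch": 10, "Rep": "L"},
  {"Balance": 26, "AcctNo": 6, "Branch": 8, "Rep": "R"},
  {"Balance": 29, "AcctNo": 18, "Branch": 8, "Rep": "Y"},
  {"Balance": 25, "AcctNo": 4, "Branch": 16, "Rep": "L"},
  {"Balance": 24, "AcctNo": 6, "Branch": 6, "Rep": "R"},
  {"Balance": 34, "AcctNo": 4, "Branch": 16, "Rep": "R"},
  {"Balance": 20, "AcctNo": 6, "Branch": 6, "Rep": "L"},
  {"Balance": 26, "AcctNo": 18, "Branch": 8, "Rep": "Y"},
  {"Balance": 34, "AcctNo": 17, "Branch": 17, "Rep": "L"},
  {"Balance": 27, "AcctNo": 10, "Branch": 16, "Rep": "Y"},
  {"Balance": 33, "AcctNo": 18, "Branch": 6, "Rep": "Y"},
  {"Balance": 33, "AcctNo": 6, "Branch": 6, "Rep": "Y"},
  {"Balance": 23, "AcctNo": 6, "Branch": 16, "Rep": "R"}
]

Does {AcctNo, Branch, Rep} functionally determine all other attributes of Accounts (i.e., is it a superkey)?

Two distinct rows share (AcctNo=18, Branch=8, Rep=Y), so {AcctNo, Branch, Rep} does not determine every attribute — not a superkey.

No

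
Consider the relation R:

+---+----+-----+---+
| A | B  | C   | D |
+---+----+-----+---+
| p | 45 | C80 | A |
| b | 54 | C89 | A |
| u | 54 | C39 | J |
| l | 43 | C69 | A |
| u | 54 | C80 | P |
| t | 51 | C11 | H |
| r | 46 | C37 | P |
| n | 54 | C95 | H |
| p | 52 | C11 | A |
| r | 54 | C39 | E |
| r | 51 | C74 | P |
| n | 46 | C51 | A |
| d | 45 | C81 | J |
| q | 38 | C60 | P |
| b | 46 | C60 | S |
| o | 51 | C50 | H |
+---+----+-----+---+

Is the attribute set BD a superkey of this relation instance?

Two distinct rows share (B=51, D=H), so BD does not determine every attribute — not a superkey.

No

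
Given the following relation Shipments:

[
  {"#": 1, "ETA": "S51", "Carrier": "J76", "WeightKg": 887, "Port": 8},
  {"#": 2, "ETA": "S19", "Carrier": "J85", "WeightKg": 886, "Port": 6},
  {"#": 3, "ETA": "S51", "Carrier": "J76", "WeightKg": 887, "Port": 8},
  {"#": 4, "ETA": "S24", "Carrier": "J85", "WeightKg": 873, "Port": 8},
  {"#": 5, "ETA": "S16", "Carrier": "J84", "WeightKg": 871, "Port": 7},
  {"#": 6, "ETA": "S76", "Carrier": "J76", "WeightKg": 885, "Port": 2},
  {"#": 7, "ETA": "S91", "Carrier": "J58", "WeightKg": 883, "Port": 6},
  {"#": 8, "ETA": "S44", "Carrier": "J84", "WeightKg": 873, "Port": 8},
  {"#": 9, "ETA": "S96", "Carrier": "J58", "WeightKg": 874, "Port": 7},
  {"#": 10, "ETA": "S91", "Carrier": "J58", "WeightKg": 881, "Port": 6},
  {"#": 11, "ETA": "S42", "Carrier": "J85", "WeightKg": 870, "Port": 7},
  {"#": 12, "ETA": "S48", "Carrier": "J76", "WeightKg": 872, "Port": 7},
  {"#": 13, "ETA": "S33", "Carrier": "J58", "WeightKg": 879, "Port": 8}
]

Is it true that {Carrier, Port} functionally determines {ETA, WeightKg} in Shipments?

No

(Carrier=J76, Port=8): rows 1, 3 → {ETA,WeightKg} = (S51, 887), (S51, 887) ✓
(Carrier=J85, Port=6): row 2 → {ETA,WeightKg} = (S19, 886) ✓
(Carrier=J85, Port=8): row 4 → {ETA,WeightKg} = (S24, 873) ✓
(Carrier=J84, Port=7): row 5 → {ETA,WeightKg} = (S16, 871) ✓
(Carrier=J76, Port=2): row 6 → {ETA,WeightKg} = (S76, 885) ✓
(Carrier=J58, Port=6): rows 7, 10 → {ETA,WeightKg} takes values {(S91, 883), (S91, 881)} — violation
(Carrier=J84, Port=8): row 8 → {ETA,WeightKg} = (S44, 873) ✓
(Carrier=J58, Port=7): row 9 → {ETA,WeightKg} = (S96, 874) ✓
(Carrier=J85, Port=7): row 11 → {ETA,WeightKg} = (S42, 870) ✓
(Carrier=J76, Port=7): row 12 → {ETA,WeightKg} = (S48, 872) ✓
(Carrier=J58, Port=8): row 13 → {ETA,WeightKg} = (S33, 879) ✓
Two rows agree on {Carrier, Port} but differ on {ETA, WeightKg}, so {Carrier, Port} → {ETA, WeightKg} does not hold.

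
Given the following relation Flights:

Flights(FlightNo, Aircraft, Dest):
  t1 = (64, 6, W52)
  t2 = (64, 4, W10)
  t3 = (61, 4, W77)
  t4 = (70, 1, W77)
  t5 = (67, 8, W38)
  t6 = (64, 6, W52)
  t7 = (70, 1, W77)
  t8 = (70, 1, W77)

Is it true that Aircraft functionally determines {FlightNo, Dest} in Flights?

No

Aircraft=6: rows 1, 6 → {FlightNo,Dest} = (64, W52), (64, W52) ✓
Aircraft=4: rows 2, 3 → {FlightNo,Dest} takes values {(64, W10), (61, W77)} — violation
Aircraft=1: rows 4, 7, 8 → {FlightNo,Dest} = (70, W77), (70, W77), (70, W77) ✓
Aircraft=8: row 5 → {FlightNo,Dest} = (67, W38) ✓
Two rows agree on Aircraft but differ on {FlightNo, Dest}, so Aircraft -> {FlightNo, Dest} does not hold.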